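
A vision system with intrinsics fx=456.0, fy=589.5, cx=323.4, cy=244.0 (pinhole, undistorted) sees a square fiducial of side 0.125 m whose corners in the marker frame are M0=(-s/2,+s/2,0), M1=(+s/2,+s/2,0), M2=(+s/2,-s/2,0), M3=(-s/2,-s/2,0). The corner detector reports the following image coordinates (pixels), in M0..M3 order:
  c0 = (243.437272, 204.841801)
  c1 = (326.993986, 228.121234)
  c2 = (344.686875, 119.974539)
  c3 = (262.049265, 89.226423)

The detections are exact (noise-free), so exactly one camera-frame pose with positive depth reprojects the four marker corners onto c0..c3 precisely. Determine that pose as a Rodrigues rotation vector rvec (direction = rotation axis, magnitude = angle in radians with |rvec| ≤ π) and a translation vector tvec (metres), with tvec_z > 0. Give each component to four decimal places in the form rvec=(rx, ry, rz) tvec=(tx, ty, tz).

rvec=(0.0533, -0.3451, 0.2033) tvec=(-0.0394, -0.0910, 0.6466)

Intrinsics K: fx=456.0, fy=589.5, cx=323.4, cy=244.0
Marker side s = 0.125 m; corners in marker frame (Z=0):
  M0 = (-0.0625, +0.0625, 0)
  M1 = (+0.0625, +0.0625, 0)
  M2 = (+0.0625, -0.0625, 0)
  M3 = (-0.0625, -0.0625, 0)
Detected image corners:
  c0 = (243.437272, 204.841801) px
  c1 = (326.993986, 228.121234) px
  c2 = (344.686875, 119.974539) px
  c3 = (262.049265, 89.226423) px
Planar DLT: solve 8×8 A·h = b for H (H[2,2]=1):
  H  [+820.04660 -137.22166 +295.64669]
  H  [+300.75880 +898.36004 +161.07995]
  H  [+0.52758 +0.02676 +1.00000]
B = K⁻¹H; ‖b₁‖=1.546543, ‖b₂‖=1.546543; λ = 2/(‖b₁‖+‖b₂‖) = 0.646604, sign → tz>0 ⇒ λ=+0.646604
r₁ = λ·B[:,0] = (+0.92088,+0.18869,+0.34114); r₂ = λ·B[:,1] = (-0.20685,+0.97822,+0.01731)
r₃ = r₁×r₂ = (-0.33044,-0.08650,+0.93985); SVD([r₁ r₂ r₃]) → R = UVᵀ:
  R  [+0.92088 -0.20685 -0.33044]
  R  [+0.18869 +0.97822 -0.08650]
  R  [+0.34114 +0.01731 +0.93985]
t = (-0.03935, -0.09095, +0.64660) m
tr R = 2.838954; θ = arccos((tr R − 1)/2) = 0.404048 rad = 23.150°
axis k = ((R−Rᵀ)₃₂, (R−Rᵀ)₁₃, (R−Rᵀ)₂₁) / (2 sinθ) = (+0.132023, -0.854111, +0.503054)
rvec = θ·k = (+0.053344, -0.345102, +0.203258)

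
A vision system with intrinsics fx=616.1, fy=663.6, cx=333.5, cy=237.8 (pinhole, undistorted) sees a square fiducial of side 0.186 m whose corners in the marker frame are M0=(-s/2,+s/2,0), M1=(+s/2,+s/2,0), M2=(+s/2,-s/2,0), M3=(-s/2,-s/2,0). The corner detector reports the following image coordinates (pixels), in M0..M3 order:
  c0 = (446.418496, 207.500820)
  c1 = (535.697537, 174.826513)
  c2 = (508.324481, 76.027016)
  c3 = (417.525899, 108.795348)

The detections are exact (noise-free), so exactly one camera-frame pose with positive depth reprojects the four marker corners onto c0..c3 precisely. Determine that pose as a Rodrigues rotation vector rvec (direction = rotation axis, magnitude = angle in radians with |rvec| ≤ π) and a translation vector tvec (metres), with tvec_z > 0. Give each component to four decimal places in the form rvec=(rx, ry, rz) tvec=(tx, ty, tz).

Intrinsics K: fx=616.1, fy=663.6, cx=333.5, cy=237.8
Marker side s = 0.186 m; corners in marker frame (Z=0):
  M0 = (-0.0930, +0.0930, 0)
  M1 = (+0.0930, +0.0930, 0)
  M2 = (+0.0930, -0.0930, 0)
  M3 = (-0.0930, -0.0930, 0)
Detected image corners:
  c0 = (446.418496, 207.500820) px
  c1 = (535.697537, 174.826513) px
  c2 = (508.324481, 76.027016) px
  c3 = (417.525899, 108.795348) px
Planar DLT: solve 8×8 A·h = b for H (H[2,2]=1):
  H  [+494.83030 +191.15349 +477.19570]
  H  [-172.71398 +542.79135 +142.13725]
  H  [+0.02261 +0.08367 +1.00000]
B = K⁻¹H; ‖b₁‖=0.835525, ‖b₂‖=0.835525; λ = 2/(‖b₁‖+‖b₂‖) = 1.196852, sign → tz>0 ⇒ λ=+1.196852
r₁ = λ·B[:,0] = (+0.94663,-0.32120,+0.02705); r₂ = λ·B[:,1] = (+0.31713,+0.94308,+0.10014)
r₃ = r₁×r₂ = (-0.05768,-0.08622,+0.99461); SVD([r₁ r₂ r₃]) → R = UVᵀ:
  R  [+0.94663 +0.31713 -0.05768]
  R  [-0.32120 +0.94308 -0.08622]
  R  [+0.02705 +0.10014 +0.99461]
t = (+0.27915, -0.17253, +1.19685) m
tr R = 2.884310; θ = arccos((tr R − 1)/2) = 0.341793 rad = 19.583°
axis k = ((R−Rᵀ)₃₂, (R−Rᵀ)₁₃, (R−Rᵀ)₂₁) / (2 sinθ) = (+0.278000, -0.126404, -0.952228)
rvec = θ·k = (+0.095019, -0.043204, -0.325465)

rvec=(0.0950, -0.0432, -0.3255) tvec=(0.2791, -0.1725, 1.1969)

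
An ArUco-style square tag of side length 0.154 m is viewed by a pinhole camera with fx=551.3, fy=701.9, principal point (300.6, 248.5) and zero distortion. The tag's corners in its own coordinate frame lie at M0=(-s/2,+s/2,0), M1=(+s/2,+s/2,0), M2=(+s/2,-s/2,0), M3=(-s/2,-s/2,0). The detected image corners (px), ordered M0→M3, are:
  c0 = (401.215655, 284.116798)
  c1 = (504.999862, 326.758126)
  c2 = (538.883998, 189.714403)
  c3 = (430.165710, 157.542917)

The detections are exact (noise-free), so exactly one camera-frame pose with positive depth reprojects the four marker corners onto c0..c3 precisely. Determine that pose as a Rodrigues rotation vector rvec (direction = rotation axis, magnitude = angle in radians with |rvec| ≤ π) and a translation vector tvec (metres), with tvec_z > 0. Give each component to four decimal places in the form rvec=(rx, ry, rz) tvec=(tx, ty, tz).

Intrinsics K: fx=551.3, fy=701.9, cx=300.6, cy=248.5
Marker side s = 0.154 m; corners in marker frame (Z=0):
  M0 = (-0.0770, +0.0770, 0)
  M1 = (+0.0770, +0.0770, 0)
  M2 = (+0.0770, -0.0770, 0)
  M3 = (-0.0770, -0.0770, 0)
Detected image corners:
  c0 = (401.215655, 284.116798) px
  c1 = (504.999862, 326.758126) px
  c2 = (538.883998, 189.714403) px
  c3 = (430.165710, 157.542917) px
Planar DLT: solve 8×8 A·h = b for H (H[2,2]=1):
  H  [+429.66853 -138.86336 +466.38044]
  H  [+110.36275 +887.38344 +239.43178]
  H  [-0.55481 +0.13749 +1.00000]
B = K⁻¹H; ‖b₁‖=1.266244, ‖b₂‖=1.266244; λ = 2/(‖b₁‖+‖b₂‖) = 0.789737, sign → tz>0 ⇒ λ=+0.789737
r₁ = λ·B[:,0] = (+0.85441,+0.27930,-0.43816); r₂ = λ·B[:,1] = (-0.25813,+0.95999,+0.10858)
r₃ = r₁×r₂ = (+0.45095,+0.02033,+0.89232); SVD([r₁ r₂ r₃]) → R = UVᵀ:
  R  [+0.85441 -0.25813 +0.45095]
  R  [+0.27930 +0.95999 +0.02033]
  R  [-0.43816 +0.10858 +0.89232]
t = (+0.23748, -0.01020, +0.78974) m
tr R = 2.706713; θ = arccos((tr R − 1)/2) = 0.548406 rad = 31.421°
axis k = ((R−Rᵀ)₃₂, (R−Rᵀ)₁₃, (R−Rᵀ)₂₁) / (2 sinθ) = (+0.084648, +0.852735, +0.515440)
rvec = θ·k = (+0.046422, +0.467645, +0.282670)

rvec=(0.0464, 0.4676, 0.2827) tvec=(0.2375, -0.0102, 0.7897)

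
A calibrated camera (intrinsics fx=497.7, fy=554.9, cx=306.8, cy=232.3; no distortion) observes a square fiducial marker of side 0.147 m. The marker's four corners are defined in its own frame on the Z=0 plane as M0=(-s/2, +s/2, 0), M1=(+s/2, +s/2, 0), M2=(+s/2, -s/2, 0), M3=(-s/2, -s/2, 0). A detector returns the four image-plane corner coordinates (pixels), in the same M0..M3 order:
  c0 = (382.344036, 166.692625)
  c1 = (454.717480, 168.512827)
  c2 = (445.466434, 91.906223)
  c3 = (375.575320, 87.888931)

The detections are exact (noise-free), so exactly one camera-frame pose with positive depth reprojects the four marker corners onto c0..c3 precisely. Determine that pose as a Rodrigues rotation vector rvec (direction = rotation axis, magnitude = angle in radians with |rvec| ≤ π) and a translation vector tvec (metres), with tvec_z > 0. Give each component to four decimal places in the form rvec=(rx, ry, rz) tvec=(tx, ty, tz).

Intrinsics K: fx=497.7, fy=554.9, cx=306.8, cy=232.3
Marker side s = 0.147 m; corners in marker frame (Z=0):
  M0 = (-0.0735, +0.0735, 0)
  M1 = (+0.0735, +0.0735, 0)
  M2 = (+0.0735, -0.0735, 0)
  M3 = (-0.0735, -0.0735, 0)
Detected image corners:
  c0 = (382.344036, 166.692625) px
  c1 = (454.717480, 168.512827) px
  c2 = (445.466434, 91.906223) px
  c3 = (375.575320, 87.888931) px
Planar DLT: solve 8×8 A·h = b for H (H[2,2]=1):
  H  [+567.51427 -53.22720 +414.97759]
  H  [+46.02090 +495.00024 +128.02891]
  H  [+0.20212 -0.26016 +1.00000]
B = K⁻¹H; ‖b₁‖=1.035598, ‖b₂‖=1.035598; λ = 2/(‖b₁‖+‖b₂‖) = 0.965626, sign → tz>0 ⇒ λ=+0.965626
r₁ = λ·B[:,0] = (+0.98077,-0.00162,+0.19517); r₂ = λ·B[:,1] = (+0.05159,+0.96656,-0.25121)
r₃ = r₁×r₂ = (-0.18824,+0.25645,+0.94805); SVD([r₁ r₂ r₃]) → R = UVᵀ:
  R  [+0.98077 +0.05159 -0.18824]
  R  [-0.00162 +0.96656 +0.25645]
  R  [+0.19517 -0.25121 +0.94805]
t = (+0.20988, -0.18145, +0.96563) m
tr R = 2.895375; θ = arccos((tr R − 1)/2) = 0.324885 rad = 18.615°
axis k = ((R−Rᵀ)₃₂, (R−Rᵀ)₁₃, (R−Rᵀ)₂₁) / (2 sinθ) = (-0.795215, -0.600572, -0.083344)
rvec = θ·k = (-0.258353, -0.195116, -0.027077)

rvec=(-0.2584, -0.1951, -0.0271) tvec=(0.2099, -0.1815, 0.9656)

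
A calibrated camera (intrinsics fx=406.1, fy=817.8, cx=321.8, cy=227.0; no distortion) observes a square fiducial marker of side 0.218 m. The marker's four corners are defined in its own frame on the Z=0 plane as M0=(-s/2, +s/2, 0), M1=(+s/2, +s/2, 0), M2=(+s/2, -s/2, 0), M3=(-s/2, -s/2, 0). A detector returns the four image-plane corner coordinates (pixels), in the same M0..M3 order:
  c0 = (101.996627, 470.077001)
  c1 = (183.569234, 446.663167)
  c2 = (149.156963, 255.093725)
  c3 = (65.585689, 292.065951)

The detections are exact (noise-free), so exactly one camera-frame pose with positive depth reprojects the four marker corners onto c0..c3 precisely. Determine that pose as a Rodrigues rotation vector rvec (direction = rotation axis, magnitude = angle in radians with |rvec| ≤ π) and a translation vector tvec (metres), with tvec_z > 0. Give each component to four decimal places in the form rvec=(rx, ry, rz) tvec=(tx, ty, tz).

rvec=(0.2435, 0.2409, -0.2276) tvec=(-0.4275, 0.1524, 0.8786)

Intrinsics K: fx=406.1, fy=817.8, cx=321.8, cy=227.0
Marker side s = 0.218 m; corners in marker frame (Z=0):
  M0 = (-0.1090, +0.1090, 0)
  M1 = (+0.1090, +0.1090, 0)
  M2 = (+0.1090, -0.1090, 0)
  M3 = (-0.1090, -0.1090, 0)
Detected image corners:
  c0 = (101.996627, 470.077001) px
  c1 = (183.569234, 446.663167) px
  c2 = (149.156963, 255.093725) px
  c3 = (65.585689, 292.065951) px
Planar DLT: solve 8×8 A·h = b for H (H[2,2]=1):
  H  [+341.43134 +192.43690 +124.19857]
  H  [-246.59608 +933.99294 +368.86809]
  H  [-0.29757 +0.23865 +1.00000]
B = K⁻¹H; ‖b₁‖=1.138185, ‖b₂‖=1.138185; λ = 2/(‖b₁‖+‖b₂‖) = 0.878592, sign → tz>0 ⇒ λ=+0.878592
r₁ = λ·B[:,0] = (+0.94586,-0.19236,-0.26145); r₂ = λ·B[:,1] = (+0.25018,+0.94522,+0.20968)
r₃ = r₁×r₂ = (+0.20679,-0.26373,+0.94217); SVD([r₁ r₂ r₃]) → R = UVᵀ:
  R  [+0.94586 +0.25018 +0.20679]
  R  [-0.19236 +0.94522 -0.26373]
  R  [-0.26145 +0.20968 +0.94217]
t = (-0.42751, +0.15241, +0.87859) m
tr R = 2.833247; θ = arccos((tr R − 1)/2) = 0.411246 rad = 23.563°
axis k = ((R−Rᵀ)₃₂, (R−Rᵀ)₁₃, (R−Rᵀ)₂₁) / (2 sinθ) = (+0.592129, +0.585662, -0.553519)
rvec = θ·k = (+0.243511, +0.240851, -0.227632)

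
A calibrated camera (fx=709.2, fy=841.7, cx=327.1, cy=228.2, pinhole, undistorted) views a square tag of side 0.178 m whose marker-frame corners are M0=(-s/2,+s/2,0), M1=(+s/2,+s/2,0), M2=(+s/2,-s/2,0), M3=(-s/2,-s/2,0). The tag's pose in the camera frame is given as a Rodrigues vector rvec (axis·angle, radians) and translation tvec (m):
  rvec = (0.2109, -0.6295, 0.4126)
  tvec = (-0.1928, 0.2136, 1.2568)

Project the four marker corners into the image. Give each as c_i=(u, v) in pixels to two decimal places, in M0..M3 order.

c0=(153.08, 413.48) c1=(237.46, 433.37) c2=(278.71, 332.14) c3=(197.23, 302.89)

Intrinsics K: fx=709.2, fy=841.7, cx=327.1, cy=228.2
Marker side s = 0.178 m; corners in marker frame (Z=0):
  M0 = (-0.0890, +0.0890, 0)
  M1 = (+0.0890, +0.0890, 0)
  M2 = (+0.0890, -0.0890, 0)
  M3 = (-0.0890, -0.0890, 0)
rvec = (0.2109, -0.6295, 0.4126), |rvec| = θ = 0.78166 rad = 44.786°
Rodrigues: sinθ=0.70446, 1−cosθ=0.29025; R = I + sinθ·[k]× + (1−cosθ)·[k]×²:
    [+0.73088 -0.43492 -0.52599]
    [+0.30878 +0.89800 -0.31346]
    [+0.60867 +0.06668 +0.79062]
t = (-0.1928, 0.2136, 1.2568) m
M0: Pc = R·M0+t = (-0.29656, +0.26604, +1.20856); u = 709.2·(-0.29656)/1.20856 + 327.1 = 153.0774, v = 841.7·(+0.26604)/1.20856 + 228.2 = 413.4829
M1: Pc = R·M1+t = (-0.16646, +0.32100, +1.31691); u = 709.2·(-0.16646)/1.31691 + 327.1 = 237.4556, v = 841.7·(+0.32100)/1.31691 + 228.2 = 433.3691
M2: Pc = R·M2+t = (-0.08904, +0.16116, +1.30504); u = 709.2·(-0.08904)/1.30504 + 327.1 = 278.7104, v = 841.7·(+0.16116)/1.30504 + 228.2 = 332.1420
M3: Pc = R·M3+t = (-0.21914, +0.10620, +1.19669); u = 709.2·(-0.21914)/1.19669 + 327.1 = 197.2303, v = 841.7·(+0.10620)/1.19669 + 228.2 = 302.8940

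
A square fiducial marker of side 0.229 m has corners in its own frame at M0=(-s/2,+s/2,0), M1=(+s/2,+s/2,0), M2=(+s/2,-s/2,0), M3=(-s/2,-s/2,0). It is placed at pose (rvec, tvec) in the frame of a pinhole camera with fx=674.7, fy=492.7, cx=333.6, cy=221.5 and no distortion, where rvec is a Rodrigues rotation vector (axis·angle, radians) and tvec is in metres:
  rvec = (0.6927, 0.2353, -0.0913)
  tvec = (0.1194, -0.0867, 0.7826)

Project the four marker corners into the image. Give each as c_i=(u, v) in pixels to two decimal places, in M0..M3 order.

Intrinsics K: fx=674.7, fy=492.7, cx=333.6, cy=221.5
Marker side s = 0.229 m; corners in marker frame (Z=0):
  M0 = (-0.1145, +0.1145, 0)
  M1 = (+0.1145, +0.1145, 0)
  M2 = (+0.1145, -0.1145, 0)
  M3 = (-0.1145, -0.1145, 0)
rvec = (0.6927, 0.2353, -0.0913), |rvec| = θ = 0.73725 rad = 42.241°
Rodrigues: sinθ=0.67225, 1−cosθ=0.25968; R = I + sinθ·[k]× + (1−cosθ)·[k]×²:
    [+0.96957 +0.16112 +0.18434]
    [-0.00538 +0.76677 -0.64190]
    [-0.24477 +0.62137 +0.74430]
t = (0.1194, -0.0867, 0.7826) m
M0: Pc = R·M0+t = (+0.02683, +0.00171, +0.88177); u = 674.7·(+0.02683)/0.88177 + 333.6 = 354.1318, v = 492.7·(+0.00171)/0.88177 + 221.5 = 222.4563
M1: Pc = R·M1+t = (+0.24886, +0.00048, +0.82572); u = 674.7·(+0.24886)/0.82572 + 333.6 = 536.9478, v = 492.7·(+0.00048)/0.82572 + 221.5 = 221.7861
M2: Pc = R·M2+t = (+0.21197, -0.17511, +0.68343); u = 674.7·(+0.21197)/0.68343 + 333.6 = 542.8601, v = 492.7·(-0.17511)/0.68343 + 221.5 = 95.2576
M3: Pc = R·M3+t = (-0.01006, -0.17388, +0.73948); u = 674.7·(-0.01006)/0.73948 + 333.6 = 324.4178, v = 492.7·(-0.17388)/0.73948 + 221.5 = 105.6477

c0=(354.13, 222.46) c1=(536.95, 221.79) c2=(542.86, 95.26) c3=(324.42, 105.65)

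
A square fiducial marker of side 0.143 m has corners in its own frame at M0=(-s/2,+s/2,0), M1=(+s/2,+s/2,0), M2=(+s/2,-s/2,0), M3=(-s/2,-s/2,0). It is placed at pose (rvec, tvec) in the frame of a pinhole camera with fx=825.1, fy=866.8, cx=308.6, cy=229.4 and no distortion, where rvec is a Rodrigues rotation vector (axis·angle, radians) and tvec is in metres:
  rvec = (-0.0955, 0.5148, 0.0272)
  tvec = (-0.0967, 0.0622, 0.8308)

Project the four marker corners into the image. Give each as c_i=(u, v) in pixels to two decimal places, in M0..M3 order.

c0=(152.71, 363.67) c1=(268.83, 375.96) c2=(276.78, 219.87) c3=(161.63, 220.36)

Intrinsics K: fx=825.1, fy=866.8, cx=308.6, cy=229.4
Marker side s = 0.143 m; corners in marker frame (Z=0):
  M0 = (-0.0715, +0.0715, 0)
  M1 = (+0.0715, +0.0715, 0)
  M2 = (+0.0715, -0.0715, 0)
  M3 = (-0.0715, -0.0715, 0)
rvec = (-0.0955, 0.5148, 0.0272), |rvec| = θ = 0.52429 rad = 30.040°
Rodrigues: sinθ=0.50060, 1−cosθ=0.13432; R = I + sinθ·[k]× + (1−cosθ)·[k]×²:
    [+0.87014 -0.04999 +0.49027]
    [+0.00195 +0.99518 +0.09803]
    [-0.49281 -0.08434 +0.86604]
t = (-0.0967, 0.0622, 0.8308) m
M0: Pc = R·M0+t = (-0.16249, +0.13322, +0.86001); u = 825.1·(-0.16249)/0.86001 + 308.6 = 152.7056, v = 866.8·(+0.13322)/0.86001 + 229.4 = 363.6688
M1: Pc = R·M1+t = (-0.03806, +0.13349, +0.78953); u = 825.1·(-0.03806)/0.78953 + 308.6 = 268.8257, v = 866.8·(+0.13349)/0.78953 + 229.4 = 375.9589
M2: Pc = R·M2+t = (-0.03091, -0.00882, +0.80159); u = 825.1·(-0.03091)/0.80159 + 308.6 = 276.7830, v = 866.8·(-0.00882)/0.80159 + 229.4 = 219.8666
M3: Pc = R·M3+t = (-0.15534, -0.00909, +0.87207); u = 825.1·(-0.15534)/0.87207 + 308.6 = 161.6259, v = 866.8·(-0.00909)/0.87207 + 229.4 = 220.3602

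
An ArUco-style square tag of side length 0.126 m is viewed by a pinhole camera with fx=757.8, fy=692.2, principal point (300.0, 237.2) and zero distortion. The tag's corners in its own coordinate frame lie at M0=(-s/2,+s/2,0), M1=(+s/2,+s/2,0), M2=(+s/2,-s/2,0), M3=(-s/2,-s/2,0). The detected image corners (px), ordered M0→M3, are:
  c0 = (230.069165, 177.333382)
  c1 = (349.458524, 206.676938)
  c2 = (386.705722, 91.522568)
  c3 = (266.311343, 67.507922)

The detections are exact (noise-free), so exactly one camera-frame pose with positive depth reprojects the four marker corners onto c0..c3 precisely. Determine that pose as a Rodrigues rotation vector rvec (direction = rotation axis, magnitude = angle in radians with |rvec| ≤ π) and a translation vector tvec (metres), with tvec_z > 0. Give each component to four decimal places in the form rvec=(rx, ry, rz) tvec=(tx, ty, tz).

Intrinsics K: fx=757.8, fy=692.2, cx=300.0, cy=237.2
Marker side s = 0.126 m; corners in marker frame (Z=0):
  M0 = (-0.0630, +0.0630, 0)
  M1 = (+0.0630, +0.0630, 0)
  M2 = (+0.0630, -0.0630, 0)
  M3 = (-0.0630, -0.0630, 0)
Detected image corners:
  c0 = (230.069165, 177.333382) px
  c1 = (349.458524, 206.676938) px
  c2 = (386.705722, 91.522568) px
  c3 = (266.311343, 67.507922) px
Planar DLT: solve 8×8 A·h = b for H (H[2,2]=1):
  H  [+839.00169 -305.52176 +306.80951]
  H  [+162.09828 +886.12722 +135.29242]
  H  [-0.36520 -0.04540 +1.00000]
B = K⁻¹H; ‖b₁‖=1.352524, ‖b₂‖=1.352524; λ = 2/(‖b₁‖+‖b₂‖) = 0.739358, sign → tz>0 ⇒ λ=+0.739358
r₁ = λ·B[:,0] = (+0.92548,+0.26567,-0.27002); r₂ = λ·B[:,1] = (-0.28480,+0.95800,-0.03357)
r₃ = r₁×r₂ = (+0.24976,+0.10796,+0.96227); SVD([r₁ r₂ r₃]) → R = UVᵀ:
  R  [+0.92548 -0.28480 +0.24976]
  R  [+0.26567 +0.95800 +0.10796]
  R  [-0.27002 -0.03357 +0.96227]
t = (+0.00664, -0.10885, +0.73936) m
tr R = 2.845749; θ = arccos((tr R − 1)/2) = 0.395317 rad = 22.650°
axis k = ((R−Rᵀ)₃₂, (R−Rᵀ)₁₃, (R−Rᵀ)₂₁) / (2 sinθ) = (-0.183758, +0.674854, +0.714706)
rvec = θ·k = (-0.072643, +0.266782, +0.282536)

rvec=(-0.0726, 0.2668, 0.2825) tvec=(0.0066, -0.1089, 0.7394)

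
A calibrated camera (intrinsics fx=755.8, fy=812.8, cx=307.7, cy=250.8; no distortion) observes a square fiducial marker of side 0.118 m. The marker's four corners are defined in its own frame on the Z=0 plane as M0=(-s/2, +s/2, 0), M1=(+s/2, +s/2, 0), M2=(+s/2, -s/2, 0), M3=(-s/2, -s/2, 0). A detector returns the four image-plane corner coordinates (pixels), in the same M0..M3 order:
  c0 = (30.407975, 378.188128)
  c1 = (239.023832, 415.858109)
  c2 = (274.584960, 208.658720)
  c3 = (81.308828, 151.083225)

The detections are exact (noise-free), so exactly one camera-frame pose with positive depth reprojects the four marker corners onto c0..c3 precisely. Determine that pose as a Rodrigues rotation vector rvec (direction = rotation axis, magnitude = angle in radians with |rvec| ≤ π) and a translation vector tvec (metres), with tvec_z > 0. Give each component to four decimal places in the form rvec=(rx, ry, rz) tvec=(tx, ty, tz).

rvec=(-0.1621, -0.4115, 0.2086) tvec=(-0.0831, 0.0191, 0.4316)

Intrinsics K: fx=755.8, fy=812.8, cx=307.7, cy=250.8
Marker side s = 0.118 m; corners in marker frame (Z=0):
  M0 = (-0.0590, +0.0590, 0)
  M1 = (+0.0590, +0.0590, 0)
  M2 = (+0.0590, -0.0590, 0)
  M3 = (-0.0590, -0.0590, 0)
Detected image corners:
  c0 = (30.407975, 378.188128) px
  c1 = (239.023832, 415.858109) px
  c2 = (274.584960, 208.658720) px
  c3 = (81.308828, 151.083225) px
Planar DLT: solve 8×8 A·h = b for H (H[2,2]=1):
  H  [+1838.32692 -434.62861 +162.11637]
  H  [+658.92154 +1703.74441 +286.74443]
  H  [+0.87731 -0.45819 +1.00000]
B = K⁻¹H; ‖b₁‖=2.316762, ‖b₂‖=2.316762; λ = 2/(‖b₁‖+‖b₂‖) = 0.431637, sign → tz>0 ⇒ λ=+0.431637
r₁ = λ·B[:,0] = (+0.89570,+0.23307,+0.37868); r₂ = λ·B[:,1] = (-0.16770,+0.96580,-0.19777)
r₃ = r₁×r₂ = (-0.41182,+0.11364,+0.90415); SVD([r₁ r₂ r₃]) → R = UVᵀ:
  R  [+0.89570 -0.16770 -0.41182]
  R  [+0.23307 +0.96580 +0.11364]
  R  [+0.37868 -0.19777 +0.90415]
t = (-0.08314, +0.01909, +0.43164) m
tr R = 2.765646; θ = arccos((tr R − 1)/2) = 0.488957 rad = 28.015°
axis k = ((R−Rᵀ)₃₂, (R−Rᵀ)₁₃, (R−Rᵀ)₂₁) / (2 sinθ) = (-0.331491, -0.841491, +0.426622)
rvec = θ·k = (-0.162085, -0.411453, +0.208600)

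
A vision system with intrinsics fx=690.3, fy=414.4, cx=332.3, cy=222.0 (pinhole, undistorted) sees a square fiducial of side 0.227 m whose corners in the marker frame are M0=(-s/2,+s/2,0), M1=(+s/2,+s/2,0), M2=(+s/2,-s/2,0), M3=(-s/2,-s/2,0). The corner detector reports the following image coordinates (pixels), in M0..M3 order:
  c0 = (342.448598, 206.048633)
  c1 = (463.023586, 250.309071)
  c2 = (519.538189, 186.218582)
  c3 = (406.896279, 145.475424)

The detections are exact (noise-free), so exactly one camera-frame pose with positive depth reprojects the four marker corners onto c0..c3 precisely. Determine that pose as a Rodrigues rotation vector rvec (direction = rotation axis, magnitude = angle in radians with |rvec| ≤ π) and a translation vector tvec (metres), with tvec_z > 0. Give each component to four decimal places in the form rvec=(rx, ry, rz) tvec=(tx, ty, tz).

Intrinsics K: fx=690.3, fy=414.4, cx=332.3, cy=222.0
Marker side s = 0.227 m; corners in marker frame (Z=0):
  M0 = (-0.1135, +0.1135, 0)
  M1 = (+0.1135, +0.1135, 0)
  M2 = (+0.1135, -0.1135, 0)
  M3 = (-0.1135, -0.1135, 0)
Detected image corners:
  c0 = (342.448598, 206.048633) px
  c1 = (463.023586, 250.309071) px
  c2 = (519.538189, 186.218582) px
  c3 = (406.896279, 145.475424) px
Planar DLT: solve 8×8 A·h = b for H (H[2,2]=1):
  H  [+498.91876 -403.60191 +433.84727]
  H  [+180.51706 +212.17754 +195.81404]
  H  [-0.03267 -0.31665 +1.00000]
B = K⁻¹H; ‖b₁‖=0.867029, ‖b₂‖=0.867030; λ = 2/(‖b₁‖+‖b₂‖) = 1.153363, sign → tz>0 ⇒ λ=+1.153363
r₁ = λ·B[:,0] = (+0.85174,+0.52261,-0.03768); r₂ = λ·B[:,1] = (-0.49854,+0.78618,-0.36521)
r₃ = r₁×r₂ = (-0.16123,+0.32985,+0.93016); SVD([r₁ r₂ r₃]) → R = UVᵀ:
  R  [+0.85174 -0.49854 -0.16123]
  R  [+0.52261 +0.78618 +0.32985]
  R  [-0.03768 -0.36521 +0.93016]
t = (+0.16967, -0.07288, +1.15336) m
tr R = 2.568087; θ = arccos((tr R − 1)/2) = 0.669643 rad = 38.368°
axis k = ((R−Rᵀ)₃₂, (R−Rᵀ)₁₃, (R−Rᵀ)₂₁) / (2 sinθ) = (-0.559893, -0.099523, +0.822566)
rvec = θ·k = (-0.374928, -0.066645, +0.550826)

rvec=(-0.3749, -0.0666, 0.5508) tvec=(0.1697, -0.0729, 1.1534)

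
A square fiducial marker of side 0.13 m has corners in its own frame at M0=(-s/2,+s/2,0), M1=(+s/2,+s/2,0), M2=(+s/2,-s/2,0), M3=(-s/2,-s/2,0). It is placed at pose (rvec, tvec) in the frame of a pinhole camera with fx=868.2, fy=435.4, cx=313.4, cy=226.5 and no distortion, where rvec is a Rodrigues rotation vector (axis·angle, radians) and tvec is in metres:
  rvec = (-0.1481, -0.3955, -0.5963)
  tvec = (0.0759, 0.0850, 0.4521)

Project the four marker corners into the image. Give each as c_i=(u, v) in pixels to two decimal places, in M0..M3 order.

c0=(444.39, 402.80) c1=(608.73, 322.08) c2=(472.22, 224.82) c3=(292.25, 293.05)

Intrinsics K: fx=868.2, fy=435.4, cx=313.4, cy=226.5
Marker side s = 0.13 m; corners in marker frame (Z=0):
  M0 = (-0.0650, +0.0650, 0)
  M1 = (+0.0650, +0.0650, 0)
  M2 = (+0.0650, -0.0650, 0)
  M3 = (-0.0650, -0.0650, 0)
rvec = (-0.1481, -0.3955, -0.5963), |rvec| = θ = 0.73070 rad = 41.866°
Rodrigues: sinθ=0.66739, 1−cosθ=0.25529; R = I + sinθ·[k]× + (1−cosθ)·[k]×²:
    [+0.75519 +0.57264 -0.31901]
    [-0.51663 +0.81950 +0.24803]
    [+0.40346 -0.02250 +0.91472]
t = (0.0759, 0.0850, 0.4521) m
M0: Pc = R·M0+t = (+0.06403, +0.17185, +0.42441); u = 868.2·(+0.06403)/0.42441 + 313.4 = 444.3917, v = 435.4·(+0.17185)/0.42441 + 226.5 = 402.7971
M1: Pc = R·M1+t = (+0.16221, +0.10469, +0.47686); u = 868.2·(+0.16221)/0.47686 + 313.4 = 608.7266, v = 435.4·(+0.10469)/0.47686 + 226.5 = 322.0842
M2: Pc = R·M2+t = (+0.08777, -0.00185, +0.47979); u = 868.2·(+0.08777)/0.47979 + 313.4 = 472.2167, v = 435.4·(-0.00185)/0.47979 + 226.5 = 224.8228
M3: Pc = R·M3+t = (-0.01041, +0.06531, +0.42734); u = 868.2·(-0.01041)/0.42734 + 313.4 = 292.2521, v = 435.4·(+0.06531)/0.42734 + 226.5 = 293.0458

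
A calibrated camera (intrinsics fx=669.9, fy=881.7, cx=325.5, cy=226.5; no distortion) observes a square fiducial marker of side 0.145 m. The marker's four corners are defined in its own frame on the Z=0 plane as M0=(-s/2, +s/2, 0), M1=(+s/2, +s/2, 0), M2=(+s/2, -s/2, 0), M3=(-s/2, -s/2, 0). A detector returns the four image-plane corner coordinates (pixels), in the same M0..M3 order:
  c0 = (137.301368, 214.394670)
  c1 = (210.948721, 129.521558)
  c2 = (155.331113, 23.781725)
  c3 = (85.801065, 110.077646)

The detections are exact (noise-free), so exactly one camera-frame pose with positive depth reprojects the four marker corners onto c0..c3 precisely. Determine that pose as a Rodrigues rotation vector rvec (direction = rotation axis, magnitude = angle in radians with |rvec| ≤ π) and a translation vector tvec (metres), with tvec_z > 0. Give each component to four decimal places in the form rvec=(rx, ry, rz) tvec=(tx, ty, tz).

Intrinsics K: fx=669.9, fy=881.7, cx=325.5, cy=226.5
Marker side s = 0.145 m; corners in marker frame (Z=0):
  M0 = (-0.0725, +0.0725, 0)
  M1 = (+0.0725, +0.0725, 0)
  M2 = (+0.0725, -0.0725, 0)
  M3 = (-0.0725, -0.0725, 0)
Detected image corners:
  c0 = (137.301368, 214.394670) px
  c1 = (210.948721, 129.521558) px
  c2 = (155.331113, 23.781725) px
  c3 = (85.801065, 110.077646) px
Planar DLT: solve 8×8 A·h = b for H (H[2,2]=1):
  H  [+455.36732 +339.19554 +146.27974]
  H  [-621.22709 +699.99563 +119.47408]
  H  [-0.25884 -0.20299 +1.00000]
B = K⁻¹H; ‖b₁‖=1.059725, ‖b₂‖=1.059725; λ = 2/(‖b₁‖+‖b₂‖) = 0.943641, sign → tz>0 ⇒ λ=+0.943641
r₁ = λ·B[:,0] = (+0.76012,-0.60212,-0.24425); r₂ = λ·B[:,1] = (+0.57087,+0.79838,-0.19155)
r₃ = r₁×r₂ = (+0.31034,+0.00617,+0.95060); SVD([r₁ r₂ r₃]) → R = UVᵀ:
  R  [+0.76012 +0.57087 +0.31034]
  R  [-0.60212 +0.79838 +0.00617]
  R  [-0.24425 -0.19155 +0.95060]
t = (-0.25245, -0.11454, +0.94364) m
tr R = 2.509108; θ = arccos((tr R − 1)/2) = 0.715822 rad = 41.014°
axis k = ((R−Rᵀ)₃₂, (R−Rᵀ)₁₃, (R−Rᵀ)₂₁) / (2 sinθ) = (-0.150646, +0.422557, -0.893729)
rvec = θ·k = (-0.107836, +0.302476, -0.639751)

rvec=(-0.1078, 0.3025, -0.6398) tvec=(-0.2525, -0.1145, 0.9436)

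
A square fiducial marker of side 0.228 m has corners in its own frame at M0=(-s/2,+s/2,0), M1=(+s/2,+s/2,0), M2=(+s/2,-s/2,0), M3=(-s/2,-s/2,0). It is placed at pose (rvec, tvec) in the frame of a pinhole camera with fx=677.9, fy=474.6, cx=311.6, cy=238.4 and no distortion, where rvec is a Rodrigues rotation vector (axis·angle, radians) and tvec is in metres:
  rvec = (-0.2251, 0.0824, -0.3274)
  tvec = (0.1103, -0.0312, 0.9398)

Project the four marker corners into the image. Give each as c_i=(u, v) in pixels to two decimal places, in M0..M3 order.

Intrinsics K: fx=677.9, fy=474.6, cx=311.6, cy=238.4
Marker side s = 0.228 m; corners in marker frame (Z=0):
  M0 = (-0.1140, +0.1140, 0)
  M1 = (+0.1140, +0.1140, 0)
  M2 = (+0.1140, -0.1140, 0)
  M3 = (-0.1140, -0.1140, 0)
rvec = (-0.2251, 0.0824, -0.3274), |rvec| = θ = 0.40577 rad = 23.249°
Rodrigues: sinθ=0.39473, 1−cosθ=0.08120; R = I + sinθ·[k]× + (1−cosθ)·[k]×²:
    [+0.94379 +0.30934 +0.11650]
    [-0.32764 +0.92215 +0.20567]
    [-0.04381 -0.23228 +0.97166]
t = (0.1103, -0.0312, 0.9398) m
M0: Pc = R·M0+t = (+0.03797, +0.11128, +0.91831); u = 677.9·(+0.03797)/0.91831 + 311.6 = 339.6318, v = 474.6·(+0.11128)/0.91831 + 238.4 = 295.9089
M1: Pc = R·M1+t = (+0.25316, +0.03657, +0.90833); u = 677.9·(+0.25316)/0.90833 + 311.6 = 500.5354, v = 474.6·(+0.03657)/0.90833 + 238.4 = 257.5100
M2: Pc = R·M2+t = (+0.18263, -0.17368, +0.96129); u = 677.9·(+0.18263)/0.96129 + 311.6 = 440.3887, v = 474.6·(-0.17368)/0.96129 + 238.4 = 152.6541
M3: Pc = R·M3+t = (-0.03256, -0.09897, +0.97127); u = 677.9·(-0.03256)/0.97127 + 311.6 = 288.8771, v = 474.6·(-0.09897)/0.97127 + 238.4 = 190.0376

c0=(339.63, 295.91) c1=(500.54, 257.51) c2=(440.39, 152.65) c3=(288.88, 190.04)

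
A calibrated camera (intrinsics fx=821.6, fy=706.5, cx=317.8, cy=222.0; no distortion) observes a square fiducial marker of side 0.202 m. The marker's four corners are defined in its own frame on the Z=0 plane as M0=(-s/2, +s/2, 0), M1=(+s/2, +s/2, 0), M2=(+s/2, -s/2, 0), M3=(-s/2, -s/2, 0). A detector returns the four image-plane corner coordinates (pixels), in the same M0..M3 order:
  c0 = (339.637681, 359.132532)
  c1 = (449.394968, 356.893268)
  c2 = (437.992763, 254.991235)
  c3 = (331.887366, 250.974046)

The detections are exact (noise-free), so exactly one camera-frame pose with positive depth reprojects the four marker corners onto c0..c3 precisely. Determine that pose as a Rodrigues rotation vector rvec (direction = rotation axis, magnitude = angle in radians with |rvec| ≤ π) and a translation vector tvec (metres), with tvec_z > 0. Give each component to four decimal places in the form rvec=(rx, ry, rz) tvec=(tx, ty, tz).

Intrinsics K: fx=821.6, fy=706.5, cx=317.8, cy=222.0
Marker side s = 0.202 m; corners in marker frame (Z=0):
  M0 = (-0.1010, +0.1010, 0)
  M1 = (+0.1010, +0.1010, 0)
  M2 = (+0.1010, -0.1010, 0)
  M3 = (-0.1010, -0.1010, 0)
Detected image corners:
  c0 = (339.637681, 359.132532) px
  c1 = (449.394968, 356.893268) px
  c2 = (437.992763, 254.991235) px
  c3 = (331.887366, 250.974046) px
Planar DLT: solve 8×8 A·h = b for H (H[2,2]=1):
  H  [+649.70350 -27.85584 +391.25072]
  H  [+95.29381 +460.27900 +304.48310]
  H  [+0.29653 -0.19381 +1.00000]
B = K⁻¹H; ‖b₁‖=0.739427, ‖b₂‖=0.739427; λ = 2/(‖b₁‖+‖b₂‖) = 1.352399, sign → tz>0 ⇒ λ=+1.352399
r₁ = λ·B[:,0] = (+0.91433,+0.05640,+0.40103); r₂ = λ·B[:,1] = (+0.05553,+0.96344,-0.26211)
r₃ = r₁×r₂ = (-0.40115,+0.26193,+0.87777); SVD([r₁ r₂ r₃]) → R = UVᵀ:
  R  [+0.91433 +0.05553 -0.40115]
  R  [+0.05640 +0.96344 +0.26193]
  R  [+0.40103 -0.26211 +0.87777]
t = (+0.12090, +0.15789, +1.35240) m
tr R = 2.755532; θ = arccos((tr R − 1)/2) = 0.499617 rad = 28.626°
axis k = ((R−Rᵀ)₃₂, (R−Rᵀ)₁₃, (R−Rᵀ)₂₁) / (2 sinθ) = (-0.546908, -0.837192, +0.000904)
rvec = θ·k = (-0.273245, -0.418276, +0.000452)

rvec=(-0.2732, -0.4183, 0.0005) tvec=(0.1209, 0.1579, 1.3524)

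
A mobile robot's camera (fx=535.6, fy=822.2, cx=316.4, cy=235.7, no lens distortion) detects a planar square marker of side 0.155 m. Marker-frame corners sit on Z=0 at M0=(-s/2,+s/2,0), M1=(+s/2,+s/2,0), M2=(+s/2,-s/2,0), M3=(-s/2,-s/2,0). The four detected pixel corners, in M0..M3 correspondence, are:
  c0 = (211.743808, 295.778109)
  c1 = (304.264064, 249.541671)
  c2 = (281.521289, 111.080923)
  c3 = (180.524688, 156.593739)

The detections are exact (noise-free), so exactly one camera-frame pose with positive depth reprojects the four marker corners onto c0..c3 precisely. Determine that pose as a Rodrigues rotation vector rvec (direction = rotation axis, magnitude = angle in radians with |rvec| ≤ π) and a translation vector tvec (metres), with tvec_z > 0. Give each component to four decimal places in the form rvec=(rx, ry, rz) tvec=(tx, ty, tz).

Intrinsics K: fx=535.6, fy=822.2, cx=316.4, cy=235.7
Marker side s = 0.155 m; corners in marker frame (Z=0):
  M0 = (-0.0775, +0.0775, 0)
  M1 = (+0.0775, +0.0775, 0)
  M2 = (+0.0775, -0.0775, 0)
  M3 = (-0.0775, -0.0775, 0)
Detected image corners:
  c0 = (211.743808, 295.778109) px
  c1 = (304.264064, 249.541671) px
  c2 = (281.521289, 111.080923) px
  c3 = (180.524688, 156.593739) px
Planar DLT: solve 8×8 A·h = b for H (H[2,2]=1):
  H  [+672.51264 +298.07828 +245.80216]
  H  [-255.04157 +999.02810 +205.62750]
  H  [+0.20180 +0.50891 +1.00000]
B = K⁻¹H; ‖b₁‖=1.211451, ‖b₂‖=1.211451; λ = 2/(‖b₁‖+‖b₂‖) = 0.825456, sign → tz>0 ⇒ λ=+0.825456
r₁ = λ·B[:,0] = (+0.93806,-0.30380,+0.16658); r₂ = λ·B[:,1] = (+0.21123,+0.88256,+0.42008)
r₃ = r₁×r₂ = (-0.27464,-0.35888,+0.89207); SVD([r₁ r₂ r₃]) → R = UVᵀ:
  R  [+0.93806 +0.21123 -0.27464]
  R  [-0.30380 +0.88256 -0.35888]
  R  [+0.16658 +0.42008 +0.89207]
t = (-0.10880, -0.03019, +0.82546) m
tr R = 2.712685; θ = arccos((tr R − 1)/2) = 0.542652 rad = 31.092°
axis k = ((R−Rᵀ)₃₂, (R−Rᵀ)₁₃, (R−Rᵀ)₂₁) / (2 sinθ) = (+0.754207, -0.427197, -0.498673)
rvec = θ·k = (+0.409272, -0.231819, -0.270605)

rvec=(0.4093, -0.2318, -0.2706) tvec=(-0.1088, -0.0302, 0.8255)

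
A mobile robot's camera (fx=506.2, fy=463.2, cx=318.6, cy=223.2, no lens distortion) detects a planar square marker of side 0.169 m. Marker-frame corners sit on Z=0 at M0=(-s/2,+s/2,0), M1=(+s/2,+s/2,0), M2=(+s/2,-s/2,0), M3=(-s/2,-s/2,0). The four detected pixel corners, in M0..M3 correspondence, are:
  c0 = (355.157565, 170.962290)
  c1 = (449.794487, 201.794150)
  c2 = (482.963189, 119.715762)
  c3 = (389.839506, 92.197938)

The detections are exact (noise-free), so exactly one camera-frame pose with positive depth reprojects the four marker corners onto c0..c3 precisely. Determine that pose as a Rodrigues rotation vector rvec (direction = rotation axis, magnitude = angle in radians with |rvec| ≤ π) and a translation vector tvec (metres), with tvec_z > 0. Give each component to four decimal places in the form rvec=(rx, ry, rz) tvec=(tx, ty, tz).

rvec=(-0.1710, 0.1336, 0.3735) tvec=(0.1724, -0.1461, 0.8700)

Intrinsics K: fx=506.2, fy=463.2, cx=318.6, cy=223.2
Marker side s = 0.169 m; corners in marker frame (Z=0):
  M0 = (-0.0845, +0.0845, 0)
  M1 = (+0.0845, +0.0845, 0)
  M2 = (+0.0845, -0.0845, 0)
  M3 = (-0.0845, -0.0845, 0)
Detected image corners:
  c0 = (355.157565, 170.962290) px
  c1 = (449.794487, 201.794150) px
  c2 = (482.963189, 119.715762) px
  c3 = (389.839506, 92.197938) px
Planar DLT: solve 8×8 A·h = b for H (H[2,2]=1):
  H  [+477.85334 -268.85513 +418.93748]
  H  [+145.45893 +452.00075 +145.38831]
  H  [-0.18499 -0.16223 +1.00000]
B = K⁻¹H; ‖b₁‖=1.149468, ‖b₂‖=1.149468; λ = 2/(‖b₁‖+‖b₂‖) = 0.869968, sign → tz>0 ⇒ λ=+0.869968
r₁ = λ·B[:,0] = (+0.92254,+0.35074,-0.16093); r₂ = λ·B[:,1] = (-0.37323,+0.91694,-0.14113)
r₃ = r₁×r₂ = (+0.09806,+0.19026,+0.97682); SVD([r₁ r₂ r₃]) → R = UVᵀ:
  R  [+0.92254 -0.37323 +0.09806]
  R  [+0.35074 +0.91694 +0.19026]
  R  [-0.16093 -0.14113 +0.97682]
t = (+0.17244, -0.14614, +0.86997) m
tr R = 2.816303; θ = arccos((tr R − 1)/2) = 0.431949 rad = 24.749°
axis k = ((R−Rᵀ)₃₂, (R−Rᵀ)₁₃, (R−Rᵀ)₂₁) / (2 sinθ) = (-0.395797, +0.309328, +0.864674)
rvec = θ·k = (-0.170964, +0.133614, +0.373495)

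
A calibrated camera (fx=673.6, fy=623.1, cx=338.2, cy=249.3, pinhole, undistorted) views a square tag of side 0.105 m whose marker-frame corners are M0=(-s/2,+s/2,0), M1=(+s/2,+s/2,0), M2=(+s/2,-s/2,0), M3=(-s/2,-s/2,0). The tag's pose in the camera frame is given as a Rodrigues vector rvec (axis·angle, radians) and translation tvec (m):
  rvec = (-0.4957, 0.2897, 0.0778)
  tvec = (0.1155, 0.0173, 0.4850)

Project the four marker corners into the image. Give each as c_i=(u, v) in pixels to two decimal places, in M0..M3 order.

Intrinsics K: fx=673.6, fy=623.1, cx=338.2, cy=249.3
Marker side s = 0.105 m; corners in marker frame (Z=0):
  M0 = (-0.0525, +0.0525, 0)
  M1 = (+0.0525, +0.0525, 0)
  M2 = (+0.0525, -0.0525, 0)
  M3 = (-0.0525, -0.0525, 0)
rvec = (-0.4957, 0.2897, 0.0778), |rvec| = θ = 0.57939 rad = 33.197°
Rodrigues: sinθ=0.54752, 1−cosθ=0.16321; R = I + sinθ·[k]× + (1−cosθ)·[k]×²:
    [+0.95626 -0.14334 +0.25501]
    [+0.00370 +0.87760 +0.47939]
    [-0.29251 -0.45747 +0.83974]
t = (0.1155, 0.0173, 0.4850) m
M0: Pc = R·M0+t = (+0.05777, +0.06318, +0.47634); u = 673.6·(+0.05777)/0.47634 + 338.2 = 419.8957, v = 623.1·(+0.06318)/0.47634 + 249.3 = 331.9450
M1: Pc = R·M1+t = (+0.15818, +0.06357, +0.44563); u = 673.6·(+0.15818)/0.44563 + 338.2 = 577.2994, v = 623.1·(+0.06357)/0.44563 + 249.3 = 338.1848
M2: Pc = R·M2+t = (+0.17323, -0.02858, +0.49366); u = 673.6·(+0.17323)/0.49366 + 338.2 = 574.5704, v = 623.1·(-0.02858)/0.49366 + 249.3 = 213.2270
M3: Pc = R·M3+t = (+0.07282, -0.02897, +0.52437); u = 673.6·(+0.07282)/0.52437 + 338.2 = 431.7453, v = 623.1·(-0.02897)/0.52437 + 249.3 = 214.8777

c0=(419.90, 331.94) c1=(577.30, 338.18) c2=(574.57, 213.23) c3=(431.75, 214.88)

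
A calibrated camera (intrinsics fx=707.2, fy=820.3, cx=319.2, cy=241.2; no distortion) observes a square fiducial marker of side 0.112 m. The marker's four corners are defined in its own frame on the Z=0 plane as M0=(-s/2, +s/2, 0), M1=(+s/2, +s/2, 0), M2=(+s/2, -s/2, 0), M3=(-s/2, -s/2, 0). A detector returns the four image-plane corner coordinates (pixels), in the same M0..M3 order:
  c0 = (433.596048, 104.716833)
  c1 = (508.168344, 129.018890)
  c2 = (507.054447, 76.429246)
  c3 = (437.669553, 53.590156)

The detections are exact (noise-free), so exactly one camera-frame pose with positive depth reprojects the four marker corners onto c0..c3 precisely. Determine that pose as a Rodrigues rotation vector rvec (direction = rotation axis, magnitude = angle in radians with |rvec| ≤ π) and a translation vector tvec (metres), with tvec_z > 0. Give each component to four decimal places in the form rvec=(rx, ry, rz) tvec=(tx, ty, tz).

rvec=(-0.7333, -0.1387, 0.2371) tvec=(0.2270, -0.1939, 1.0523)

Intrinsics K: fx=707.2, fy=820.3, cx=319.2, cy=241.2
Marker side s = 0.112 m; corners in marker frame (Z=0):
  M0 = (-0.0560, +0.0560, 0)
  M1 = (+0.0560, +0.0560, 0)
  M2 = (+0.0560, -0.0560, 0)
  M3 = (-0.0560, -0.0560, 0)
Detected image corners:
  c0 = (433.596048, 104.716833) px
  c1 = (508.168344, 129.018890) px
  c2 = (507.054447, 76.429246) px
  c3 = (437.669553, 53.590156) px
Planar DLT: solve 8×8 A·h = b for H (H[2,2]=1):
  H  [+660.79705 -316.24532 +471.72977]
  H  [+213.87326 +404.59277 +90.03218]
  H  [+0.04021 -0.64264 +1.00000]
B = K⁻¹H; ‖b₁‖=0.950293, ‖b₂‖=0.950293; λ = 2/(‖b₁‖+‖b₂‖) = 1.052307, sign → tz>0 ⇒ λ=+1.052307
r₁ = λ·B[:,0] = (+0.96416,+0.26192,+0.04231); r₂ = λ·B[:,1] = (-0.16534,+0.71787,-0.67626)
r₃ = r₁×r₂ = (-0.20750,+0.64503,+0.73545); SVD([r₁ r₂ r₃]) → R = UVᵀ:
  R  [+0.96416 -0.16534 -0.20750]
  R  [+0.26192 +0.71787 +0.64503]
  R  [+0.04231 -0.67626 +0.73545]
t = (+0.22696, -0.19392, +1.05231) m
tr R = 2.417480; θ = arccos((tr R − 1)/2) = 0.783086 rad = 44.868°
axis k = ((R−Rᵀ)₃₂, (R−Rᵀ)₁₃, (R−Rᵀ)₂₁) / (2 sinθ) = (-0.936457, -0.177057, +0.302818)
rvec = θ·k = (-0.733326, -0.138651, +0.237132)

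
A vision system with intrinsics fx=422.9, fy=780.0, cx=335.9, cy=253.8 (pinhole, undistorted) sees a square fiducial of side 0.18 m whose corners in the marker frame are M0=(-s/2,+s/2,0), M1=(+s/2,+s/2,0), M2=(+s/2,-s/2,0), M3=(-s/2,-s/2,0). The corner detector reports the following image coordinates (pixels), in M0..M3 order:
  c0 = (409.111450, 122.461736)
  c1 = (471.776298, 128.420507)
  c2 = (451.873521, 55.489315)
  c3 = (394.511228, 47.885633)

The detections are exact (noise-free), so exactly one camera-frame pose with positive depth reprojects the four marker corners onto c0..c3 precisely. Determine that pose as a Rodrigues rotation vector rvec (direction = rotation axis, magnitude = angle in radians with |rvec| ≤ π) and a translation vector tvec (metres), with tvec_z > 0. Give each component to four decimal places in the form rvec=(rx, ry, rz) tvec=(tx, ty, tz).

Intrinsics K: fx=422.9, fy=780.0, cx=335.9, cy=253.8
Marker side s = 0.18 m; corners in marker frame (Z=0):
  M0 = (-0.0900, +0.0900, 0)
  M1 = (+0.0900, +0.0900, 0)
  M2 = (+0.0900, -0.0900, 0)
  M3 = (-0.0900, -0.0900, 0)
Detected image corners:
  c0 = (409.111450, 122.461736) px
  c1 = (471.776298, 128.420507) px
  c2 = (451.873521, 55.489315) px
  c3 = (394.511228, 47.885633) px
Planar DLT: solve 8×8 A·h = b for H (H[2,2]=1):
  H  [+407.66655 -137.44536 +431.86721]
  H  [+53.27290 +361.77758 +86.82249]
  H  [+0.17363 -0.54078 +1.00000]
B = K⁻¹H; ‖b₁‖=0.844203, ‖b₂‖=0.844204; λ = 2/(‖b₁‖+‖b₂‖) = 1.184549, sign → tz>0 ⇒ λ=+1.184549
r₁ = λ·B[:,0] = (+0.97852,+0.01398,+0.20567); r₂ = λ·B[:,1] = (+0.12381,+0.75785,-0.64058)
r₃ = r₁×r₂ = (-0.16482,+0.65228,+0.73984); SVD([r₁ r₂ r₃]) → R = UVᵀ:
  R  [+0.97852 +0.12381 -0.16482]
  R  [+0.01398 +0.75785 +0.65228]
  R  [+0.20567 -0.64058 +0.73984]
t = (+0.26881, -0.25358, +1.18455) m
tr R = 2.476209; θ = arccos((tr R − 1)/2) = 0.740539 rad = 42.430°
axis k = ((R−Rᵀ)₃₂, (R−Rᵀ)₁₃, (R−Rᵀ)₂₁) / (2 sinθ) = (-0.958118, -0.274564, -0.081391)
rvec = θ·k = (-0.709524, -0.203326, -0.060274)

rvec=(-0.7095, -0.2033, -0.0603) tvec=(0.2688, -0.2536, 1.1845)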